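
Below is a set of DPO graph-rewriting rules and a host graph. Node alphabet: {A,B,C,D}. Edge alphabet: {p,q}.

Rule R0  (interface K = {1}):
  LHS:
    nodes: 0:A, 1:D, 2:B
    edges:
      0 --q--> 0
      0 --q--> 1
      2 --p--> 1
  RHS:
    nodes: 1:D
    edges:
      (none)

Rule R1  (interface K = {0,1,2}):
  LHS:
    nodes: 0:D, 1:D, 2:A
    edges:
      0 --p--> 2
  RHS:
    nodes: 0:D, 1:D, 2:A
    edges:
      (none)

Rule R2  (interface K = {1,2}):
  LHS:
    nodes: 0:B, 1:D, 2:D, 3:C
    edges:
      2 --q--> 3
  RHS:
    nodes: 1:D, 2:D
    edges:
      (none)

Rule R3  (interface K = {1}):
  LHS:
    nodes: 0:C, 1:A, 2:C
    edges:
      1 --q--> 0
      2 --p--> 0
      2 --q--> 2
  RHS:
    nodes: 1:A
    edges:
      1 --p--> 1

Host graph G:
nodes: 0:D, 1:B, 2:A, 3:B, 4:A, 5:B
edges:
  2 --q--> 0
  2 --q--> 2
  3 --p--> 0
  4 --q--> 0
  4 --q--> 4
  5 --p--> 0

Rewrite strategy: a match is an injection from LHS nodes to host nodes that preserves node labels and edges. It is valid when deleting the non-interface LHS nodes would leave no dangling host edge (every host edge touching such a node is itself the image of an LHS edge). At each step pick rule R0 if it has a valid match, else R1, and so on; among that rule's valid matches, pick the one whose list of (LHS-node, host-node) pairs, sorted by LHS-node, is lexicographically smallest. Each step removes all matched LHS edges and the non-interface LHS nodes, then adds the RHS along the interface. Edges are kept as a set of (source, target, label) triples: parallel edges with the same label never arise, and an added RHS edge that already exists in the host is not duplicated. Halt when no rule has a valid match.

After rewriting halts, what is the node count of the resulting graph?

Answer: 2

Rewrite trace:
start.  V:6 E:6  edges: 2-q->0 2-q->2 3-p->0 4-q->0 4-q->4 5-p->0
1. fire R0 via {0↦2, 1↦0, 2↦3}  →  V:4 E:3  edges: 4-q->0 4-q->4 5-p->0
2. fire R0 via {0↦4, 1↦0, 2↦5}  →  V:2 E:0  edges: ∅
halt: no rule applies after step 2
NF nodes: {0:D, 1:B}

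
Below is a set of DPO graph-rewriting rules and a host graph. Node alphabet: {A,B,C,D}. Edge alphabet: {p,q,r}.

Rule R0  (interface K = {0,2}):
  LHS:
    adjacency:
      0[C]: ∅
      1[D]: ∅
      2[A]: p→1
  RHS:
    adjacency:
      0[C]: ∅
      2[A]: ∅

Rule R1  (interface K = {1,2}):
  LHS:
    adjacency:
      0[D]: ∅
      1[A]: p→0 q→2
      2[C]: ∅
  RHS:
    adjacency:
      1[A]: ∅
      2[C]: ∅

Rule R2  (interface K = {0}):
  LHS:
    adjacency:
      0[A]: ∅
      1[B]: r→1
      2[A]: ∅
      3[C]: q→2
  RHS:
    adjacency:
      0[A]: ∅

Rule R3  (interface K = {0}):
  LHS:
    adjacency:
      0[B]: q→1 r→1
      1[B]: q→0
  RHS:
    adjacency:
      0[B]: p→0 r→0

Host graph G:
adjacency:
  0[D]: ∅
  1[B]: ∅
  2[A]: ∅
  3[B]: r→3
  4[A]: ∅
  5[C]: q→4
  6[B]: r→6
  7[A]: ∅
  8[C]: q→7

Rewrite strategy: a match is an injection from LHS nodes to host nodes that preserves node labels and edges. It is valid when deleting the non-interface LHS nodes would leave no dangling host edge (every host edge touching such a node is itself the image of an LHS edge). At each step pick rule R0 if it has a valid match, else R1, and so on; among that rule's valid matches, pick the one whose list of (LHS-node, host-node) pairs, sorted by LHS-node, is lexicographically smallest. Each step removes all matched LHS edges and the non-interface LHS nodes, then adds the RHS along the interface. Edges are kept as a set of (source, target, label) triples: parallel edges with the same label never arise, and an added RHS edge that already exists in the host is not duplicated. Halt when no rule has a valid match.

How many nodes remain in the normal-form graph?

initial: |V|=9 |E|=4  E = 3-r->3 5-q->4 6-r->6 8-q->7
step 1: apply R2 at {0↦2, 1↦3, 2↦4, 3↦5}  → |V|=6 |E|=2  E = 6-r->6 8-q->7
step 2: apply R2 at {0↦2, 1↦6, 2↦7, 3↦8}  → |V|=3 |E|=0  E = ∅
final graph: no rule applies after step 2
NF nodes: {0:D, 1:B, 2:A}

Answer: 3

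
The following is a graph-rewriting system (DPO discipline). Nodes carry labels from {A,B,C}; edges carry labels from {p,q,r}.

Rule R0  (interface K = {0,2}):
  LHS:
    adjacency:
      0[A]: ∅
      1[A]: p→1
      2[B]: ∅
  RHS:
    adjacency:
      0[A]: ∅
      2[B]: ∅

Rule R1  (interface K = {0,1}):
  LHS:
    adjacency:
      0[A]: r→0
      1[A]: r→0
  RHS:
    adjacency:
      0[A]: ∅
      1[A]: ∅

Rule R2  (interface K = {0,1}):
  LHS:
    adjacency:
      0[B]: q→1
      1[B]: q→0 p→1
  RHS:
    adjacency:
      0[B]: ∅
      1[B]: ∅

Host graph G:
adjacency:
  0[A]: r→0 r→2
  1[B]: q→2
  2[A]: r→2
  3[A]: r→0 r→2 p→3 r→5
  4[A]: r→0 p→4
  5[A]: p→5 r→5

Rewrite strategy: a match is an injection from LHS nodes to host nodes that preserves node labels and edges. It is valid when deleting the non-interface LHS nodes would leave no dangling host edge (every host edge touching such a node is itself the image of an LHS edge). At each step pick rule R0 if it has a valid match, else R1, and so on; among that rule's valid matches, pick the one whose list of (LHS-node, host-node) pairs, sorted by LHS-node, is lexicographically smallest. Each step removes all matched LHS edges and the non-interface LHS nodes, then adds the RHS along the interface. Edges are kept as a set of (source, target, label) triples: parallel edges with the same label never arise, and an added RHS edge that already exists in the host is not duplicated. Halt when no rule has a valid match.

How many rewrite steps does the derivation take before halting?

Answer: 4

Derivation:
initial: |V|=6 |E|=12  E = 0-r->0 0-r->2 1-q->2 2-r->2 3-r->0 3-r->2 3-p->3 3-r->5 4-r->0 4-p->4 5-p->5 5-r->5
step 1: apply R1 at {0↦0, 1↦3}  → |V|=6 |E|=10  E = 0-r->2 1-q->2 2-r->2 3-r->2 3-p->3 3-r->5 4-r->0 4-p->4 5-p->5 5-r->5
step 2: apply R1 at {0↦2, 1↦0}  → |V|=6 |E|=8  E = 1-q->2 3-r->2 3-p->3 3-r->5 4-r->0 4-p->4 5-p->5 5-r->5
step 3: apply R1 at {0↦5, 1↦3}  → |V|=6 |E|=6  E = 1-q->2 3-r->2 3-p->3 4-r->0 4-p->4 5-p->5
step 4: apply R0 at {0↦0, 1↦5, 2↦1}  → |V|=5 |E|=5  E = 1-q->2 3-r->2 3-p->3 4-r->0 4-p->4
final graph: no rule applies after step 4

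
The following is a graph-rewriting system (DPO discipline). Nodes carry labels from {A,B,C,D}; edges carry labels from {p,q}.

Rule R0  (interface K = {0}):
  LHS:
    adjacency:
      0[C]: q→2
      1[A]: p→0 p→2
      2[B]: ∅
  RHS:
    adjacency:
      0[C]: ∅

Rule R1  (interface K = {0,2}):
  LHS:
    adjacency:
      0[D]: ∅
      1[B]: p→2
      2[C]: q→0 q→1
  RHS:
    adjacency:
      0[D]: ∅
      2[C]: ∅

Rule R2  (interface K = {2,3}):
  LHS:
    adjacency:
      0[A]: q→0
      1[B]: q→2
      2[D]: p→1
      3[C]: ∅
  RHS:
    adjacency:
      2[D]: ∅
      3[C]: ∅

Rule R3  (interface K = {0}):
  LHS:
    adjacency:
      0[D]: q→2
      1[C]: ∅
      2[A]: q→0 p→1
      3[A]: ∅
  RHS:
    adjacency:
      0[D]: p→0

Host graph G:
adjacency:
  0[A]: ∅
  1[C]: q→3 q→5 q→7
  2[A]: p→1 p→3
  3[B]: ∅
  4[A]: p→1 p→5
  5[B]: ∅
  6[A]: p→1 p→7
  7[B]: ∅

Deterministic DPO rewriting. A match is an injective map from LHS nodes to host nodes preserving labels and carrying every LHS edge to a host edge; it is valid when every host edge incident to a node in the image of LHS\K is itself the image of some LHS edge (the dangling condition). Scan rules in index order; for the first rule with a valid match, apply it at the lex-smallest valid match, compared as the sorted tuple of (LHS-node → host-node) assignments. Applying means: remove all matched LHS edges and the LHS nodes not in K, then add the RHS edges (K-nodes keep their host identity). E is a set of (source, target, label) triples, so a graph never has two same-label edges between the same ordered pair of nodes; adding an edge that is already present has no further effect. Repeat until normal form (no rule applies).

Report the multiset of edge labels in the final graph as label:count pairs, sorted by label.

Answer: (no edges)

Derivation:
initial: |V|=8 |E|=9  E = 1-q->3 1-q->5 1-q->7 2-p->1 2-p->3 4-p->1 4-p->5 6-p->1 6-p->7
step 1: apply R0 at {0↦1, 1↦2, 2↦3}  → |V|=6 |E|=6  E = 1-q->5 1-q->7 4-p->1 4-p->5 6-p->1 6-p->7
step 2: apply R0 at {0↦1, 1↦4, 2↦5}  → |V|=4 |E|=3  E = 1-q->7 6-p->1 6-p->7
step 3: apply R0 at {0↦1, 1↦6, 2↦7}  → |V|=2 |E|=0  E = ∅
halt: no rule applies after step 3
NF edges: []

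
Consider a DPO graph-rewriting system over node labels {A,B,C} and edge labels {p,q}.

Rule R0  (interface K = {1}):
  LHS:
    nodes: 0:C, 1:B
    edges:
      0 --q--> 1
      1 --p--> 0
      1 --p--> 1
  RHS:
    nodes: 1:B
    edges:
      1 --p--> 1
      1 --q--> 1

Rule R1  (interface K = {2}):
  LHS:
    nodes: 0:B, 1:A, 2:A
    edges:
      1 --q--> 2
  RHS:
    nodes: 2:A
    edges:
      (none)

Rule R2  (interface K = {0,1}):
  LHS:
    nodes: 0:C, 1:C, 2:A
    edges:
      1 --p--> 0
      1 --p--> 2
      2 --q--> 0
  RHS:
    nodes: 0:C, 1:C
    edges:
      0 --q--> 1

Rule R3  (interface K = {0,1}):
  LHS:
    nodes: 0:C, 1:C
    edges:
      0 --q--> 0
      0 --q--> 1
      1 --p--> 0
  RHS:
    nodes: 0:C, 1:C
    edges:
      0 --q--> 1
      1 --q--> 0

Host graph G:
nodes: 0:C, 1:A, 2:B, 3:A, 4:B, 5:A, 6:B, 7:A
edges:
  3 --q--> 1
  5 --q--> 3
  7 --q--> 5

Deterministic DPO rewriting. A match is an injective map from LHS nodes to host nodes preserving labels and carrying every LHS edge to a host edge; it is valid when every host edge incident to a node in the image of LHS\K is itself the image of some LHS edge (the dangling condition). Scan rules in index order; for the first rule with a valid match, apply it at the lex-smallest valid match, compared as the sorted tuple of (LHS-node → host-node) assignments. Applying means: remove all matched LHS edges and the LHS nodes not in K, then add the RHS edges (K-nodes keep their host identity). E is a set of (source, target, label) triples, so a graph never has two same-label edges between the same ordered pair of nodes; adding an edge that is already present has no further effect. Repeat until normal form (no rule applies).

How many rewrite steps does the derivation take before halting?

start.  V:8 E:3  edges: 3-q->1 5-q->3 7-q->5
1. fire R1 via {0↦2, 1↦7, 2↦5}  →  V:6 E:2  edges: 3-q->1 5-q->3
2. fire R1 via {0↦4, 1↦5, 2↦3}  →  V:4 E:1  edges: 3-q->1
3. fire R1 via {0↦6, 1↦3, 2↦1}  →  V:2 E:0  edges: ∅
normal form: no rule applies after step 3

Answer: 3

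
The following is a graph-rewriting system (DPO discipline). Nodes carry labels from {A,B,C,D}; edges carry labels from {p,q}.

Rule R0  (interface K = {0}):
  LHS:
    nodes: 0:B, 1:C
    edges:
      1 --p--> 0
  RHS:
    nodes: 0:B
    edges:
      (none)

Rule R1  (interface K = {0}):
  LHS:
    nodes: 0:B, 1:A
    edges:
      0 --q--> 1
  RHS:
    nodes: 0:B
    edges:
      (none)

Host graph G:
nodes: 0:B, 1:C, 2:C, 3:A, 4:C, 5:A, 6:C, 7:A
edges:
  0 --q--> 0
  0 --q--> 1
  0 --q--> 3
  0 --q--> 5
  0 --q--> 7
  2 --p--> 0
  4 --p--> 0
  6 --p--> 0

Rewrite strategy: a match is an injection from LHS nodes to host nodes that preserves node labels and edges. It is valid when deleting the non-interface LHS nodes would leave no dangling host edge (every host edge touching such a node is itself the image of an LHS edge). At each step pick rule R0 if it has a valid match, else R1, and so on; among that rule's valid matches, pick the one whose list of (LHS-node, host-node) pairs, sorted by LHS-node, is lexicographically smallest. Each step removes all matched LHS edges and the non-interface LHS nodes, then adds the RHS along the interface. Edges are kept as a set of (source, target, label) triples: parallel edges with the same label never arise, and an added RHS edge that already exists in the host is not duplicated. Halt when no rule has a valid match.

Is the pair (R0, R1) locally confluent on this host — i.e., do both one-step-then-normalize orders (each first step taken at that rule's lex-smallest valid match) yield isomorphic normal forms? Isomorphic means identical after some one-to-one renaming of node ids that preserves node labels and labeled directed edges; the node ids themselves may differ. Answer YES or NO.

branch R0-first: apply at {0↦0, 1↦2} → |E|=7, then 5 more step(s) → NF |V|=2 |E|=2 V={0:B, 1:C} E=0-q->0 0-q->1
branch R1-first: apply at {0↦0, 1↦3} → |E|=7, then 5 more step(s) → NF |V|=2 |E|=2 V={0:B, 1:C} E=0-q->0 0-q->1
graphs isomorphic (equal up to label-preserving node renaming)

Answer: YES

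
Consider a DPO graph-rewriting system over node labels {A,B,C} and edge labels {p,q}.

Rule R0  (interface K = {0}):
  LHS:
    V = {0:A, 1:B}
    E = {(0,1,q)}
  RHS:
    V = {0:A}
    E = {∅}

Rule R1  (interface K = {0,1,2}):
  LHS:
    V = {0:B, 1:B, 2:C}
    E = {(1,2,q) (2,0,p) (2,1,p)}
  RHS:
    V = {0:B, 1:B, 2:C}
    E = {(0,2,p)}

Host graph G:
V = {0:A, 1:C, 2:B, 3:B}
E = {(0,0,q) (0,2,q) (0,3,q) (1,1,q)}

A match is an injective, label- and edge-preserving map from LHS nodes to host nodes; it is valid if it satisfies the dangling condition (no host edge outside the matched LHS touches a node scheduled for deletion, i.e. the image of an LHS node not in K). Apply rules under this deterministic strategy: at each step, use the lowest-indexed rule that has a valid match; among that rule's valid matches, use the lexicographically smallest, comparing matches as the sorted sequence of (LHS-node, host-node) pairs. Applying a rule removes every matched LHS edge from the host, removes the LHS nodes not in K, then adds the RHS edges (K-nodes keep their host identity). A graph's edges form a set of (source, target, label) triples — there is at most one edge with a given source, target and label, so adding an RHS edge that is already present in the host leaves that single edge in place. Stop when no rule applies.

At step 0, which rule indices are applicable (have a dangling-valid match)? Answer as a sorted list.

R0: 2 valid matches — {0↦0, 1↦2}, {0↦0, 1↦3}
R1: no valid match — LHS pattern not found

Answer: [R0]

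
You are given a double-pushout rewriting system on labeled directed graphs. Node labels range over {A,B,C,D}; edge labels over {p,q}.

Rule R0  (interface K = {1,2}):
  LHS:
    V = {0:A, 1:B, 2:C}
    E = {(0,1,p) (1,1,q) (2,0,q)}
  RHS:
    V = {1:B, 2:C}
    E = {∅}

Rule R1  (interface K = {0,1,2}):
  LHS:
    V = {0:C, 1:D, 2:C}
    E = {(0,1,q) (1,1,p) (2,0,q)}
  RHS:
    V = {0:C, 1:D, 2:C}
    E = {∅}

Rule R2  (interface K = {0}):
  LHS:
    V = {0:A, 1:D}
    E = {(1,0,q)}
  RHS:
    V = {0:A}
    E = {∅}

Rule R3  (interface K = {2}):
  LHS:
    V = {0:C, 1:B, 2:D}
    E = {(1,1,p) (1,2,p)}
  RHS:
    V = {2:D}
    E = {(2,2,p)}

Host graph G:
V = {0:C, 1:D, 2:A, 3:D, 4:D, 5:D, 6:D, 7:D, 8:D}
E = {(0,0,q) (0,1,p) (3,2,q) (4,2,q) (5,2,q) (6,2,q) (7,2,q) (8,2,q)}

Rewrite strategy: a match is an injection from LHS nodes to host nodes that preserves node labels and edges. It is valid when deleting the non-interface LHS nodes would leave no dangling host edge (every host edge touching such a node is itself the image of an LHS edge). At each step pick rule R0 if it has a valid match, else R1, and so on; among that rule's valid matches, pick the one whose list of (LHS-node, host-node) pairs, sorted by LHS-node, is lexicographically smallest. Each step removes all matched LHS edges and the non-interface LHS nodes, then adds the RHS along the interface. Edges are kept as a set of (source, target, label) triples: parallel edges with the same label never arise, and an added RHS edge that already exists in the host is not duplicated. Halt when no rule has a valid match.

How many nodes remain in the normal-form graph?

Answer: 3

Rewrite trace:
initial: |V|=9 |E|=8  E = 0-q->0 0-p->1 3-q->2 4-q->2 5-q->2 6-q->2 7-q->2 8-q->2
step 1: apply R2 at {0↦2, 1↦3}  → |V|=8 |E|=7  E = 0-q->0 0-p->1 4-q->2 5-q->2 6-q->2 7-q->2 8-q->2
step 2: apply R2 at {0↦2, 1↦4}  → |V|=7 |E|=6  E = 0-q->0 0-p->1 5-q->2 6-q->2 7-q->2 8-q->2
step 3: apply R2 at {0↦2, 1↦5}  → |V|=6 |E|=5  E = 0-q->0 0-p->1 6-q->2 7-q->2 8-q->2
step 4: apply R2 at {0↦2, 1↦6}  → |V|=5 |E|=4  E = 0-q->0 0-p->1 7-q->2 8-q->2
step 5: apply R2 at {0↦2, 1↦7}  → |V|=4 |E|=3  E = 0-q->0 0-p->1 8-q->2
step 6: apply R2 at {0↦2, 1↦8}  → |V|=3 |E|=2  E = 0-q->0 0-p->1
final graph: no rule applies after step 6
NF nodes: {0:C, 1:D, 2:A}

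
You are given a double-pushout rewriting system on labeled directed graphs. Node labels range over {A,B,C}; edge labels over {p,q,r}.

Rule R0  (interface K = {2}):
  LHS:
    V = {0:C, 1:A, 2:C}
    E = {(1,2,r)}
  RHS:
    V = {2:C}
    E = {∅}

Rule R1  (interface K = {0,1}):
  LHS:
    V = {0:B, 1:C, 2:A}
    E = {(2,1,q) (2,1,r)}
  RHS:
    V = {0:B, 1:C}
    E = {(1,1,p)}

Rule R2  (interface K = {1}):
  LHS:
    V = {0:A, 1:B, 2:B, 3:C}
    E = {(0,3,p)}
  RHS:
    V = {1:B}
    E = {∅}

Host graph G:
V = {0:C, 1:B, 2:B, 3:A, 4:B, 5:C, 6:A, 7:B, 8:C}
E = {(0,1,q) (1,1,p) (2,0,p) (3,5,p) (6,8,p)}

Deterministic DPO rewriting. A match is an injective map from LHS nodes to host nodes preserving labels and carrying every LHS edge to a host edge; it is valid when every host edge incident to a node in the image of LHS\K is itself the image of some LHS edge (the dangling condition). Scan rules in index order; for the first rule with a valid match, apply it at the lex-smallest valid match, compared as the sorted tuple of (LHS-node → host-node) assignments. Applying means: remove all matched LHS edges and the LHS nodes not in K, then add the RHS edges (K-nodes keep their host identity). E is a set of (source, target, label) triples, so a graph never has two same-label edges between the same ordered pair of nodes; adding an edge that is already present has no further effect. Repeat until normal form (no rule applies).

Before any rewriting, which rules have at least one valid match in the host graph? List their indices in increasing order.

Answer: [R2]

Steps:
R0: no valid match — LHS pattern not found
R1: no valid match — LHS pattern not found
R2: 12 valid matches — {0↦3, 1↦1, 2↦4, 3↦5}, {0↦3, 1↦1, 2↦7, 3↦5}, {0↦3, 1↦2, 2↦4, 3↦5} (+9 more)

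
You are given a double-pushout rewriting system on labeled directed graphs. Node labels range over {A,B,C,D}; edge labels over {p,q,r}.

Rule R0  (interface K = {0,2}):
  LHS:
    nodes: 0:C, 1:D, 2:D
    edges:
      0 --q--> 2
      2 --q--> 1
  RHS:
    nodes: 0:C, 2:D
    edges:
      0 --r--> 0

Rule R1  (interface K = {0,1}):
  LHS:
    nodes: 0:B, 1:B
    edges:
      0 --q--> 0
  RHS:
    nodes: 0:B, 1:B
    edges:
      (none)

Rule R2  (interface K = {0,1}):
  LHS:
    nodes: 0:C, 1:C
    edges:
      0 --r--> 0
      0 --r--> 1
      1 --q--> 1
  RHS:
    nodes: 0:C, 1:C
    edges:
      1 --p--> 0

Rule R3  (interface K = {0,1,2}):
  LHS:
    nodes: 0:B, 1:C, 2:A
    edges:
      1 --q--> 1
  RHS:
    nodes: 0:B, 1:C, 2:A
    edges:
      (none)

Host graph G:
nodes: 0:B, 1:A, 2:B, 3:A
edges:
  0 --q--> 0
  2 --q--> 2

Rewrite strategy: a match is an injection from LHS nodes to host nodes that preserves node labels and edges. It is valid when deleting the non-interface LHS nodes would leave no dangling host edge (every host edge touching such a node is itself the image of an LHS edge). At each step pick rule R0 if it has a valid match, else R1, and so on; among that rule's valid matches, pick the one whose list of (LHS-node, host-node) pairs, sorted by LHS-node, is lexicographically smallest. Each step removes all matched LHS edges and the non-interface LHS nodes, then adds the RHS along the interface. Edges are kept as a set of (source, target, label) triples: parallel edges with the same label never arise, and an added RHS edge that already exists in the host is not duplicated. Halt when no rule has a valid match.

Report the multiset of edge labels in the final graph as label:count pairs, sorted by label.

[0] host  ⇒  4 nodes, 2 edges  {0-q->0 2-q->2}
[1] R1 @ {0↦0, 1↦2}  ⇒  4 nodes, 1 edges  {2-q->2}
[2] R1 @ {0↦2, 1↦0}  ⇒  4 nodes, 0 edges  {∅}
halt: no rule applies after step 2
NF edges: []

Answer: (no edges)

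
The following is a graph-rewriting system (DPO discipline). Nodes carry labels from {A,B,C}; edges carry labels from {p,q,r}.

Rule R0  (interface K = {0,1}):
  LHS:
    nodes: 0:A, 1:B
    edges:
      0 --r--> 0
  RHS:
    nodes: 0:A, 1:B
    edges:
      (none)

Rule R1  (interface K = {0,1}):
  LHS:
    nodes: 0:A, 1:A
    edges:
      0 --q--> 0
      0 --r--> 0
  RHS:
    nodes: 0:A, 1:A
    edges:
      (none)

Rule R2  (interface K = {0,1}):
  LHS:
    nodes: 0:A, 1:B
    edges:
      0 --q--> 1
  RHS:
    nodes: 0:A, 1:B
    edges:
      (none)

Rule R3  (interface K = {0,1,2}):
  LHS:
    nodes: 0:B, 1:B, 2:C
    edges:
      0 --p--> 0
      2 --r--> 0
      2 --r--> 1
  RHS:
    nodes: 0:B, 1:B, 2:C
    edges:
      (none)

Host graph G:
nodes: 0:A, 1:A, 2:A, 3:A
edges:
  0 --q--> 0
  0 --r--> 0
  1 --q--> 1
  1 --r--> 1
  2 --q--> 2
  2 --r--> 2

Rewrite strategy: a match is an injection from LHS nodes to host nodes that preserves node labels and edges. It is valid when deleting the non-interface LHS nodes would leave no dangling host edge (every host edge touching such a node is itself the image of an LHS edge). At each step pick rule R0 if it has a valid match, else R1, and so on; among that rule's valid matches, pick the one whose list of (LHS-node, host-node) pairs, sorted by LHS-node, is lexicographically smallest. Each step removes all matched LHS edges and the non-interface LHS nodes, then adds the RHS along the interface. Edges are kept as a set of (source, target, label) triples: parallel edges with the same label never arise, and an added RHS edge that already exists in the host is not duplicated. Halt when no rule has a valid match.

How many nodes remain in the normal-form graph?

Answer: 4

Steps:
start.  V:4 E:6  edges: 0-q->0 0-r->0 1-q->1 1-r->1 2-q->2 2-r->2
1. fire R1 via {0↦0, 1↦1}  →  V:4 E:4  edges: 1-q->1 1-r->1 2-q->2 2-r->2
2. fire R1 via {0↦1, 1↦0}  →  V:4 E:2  edges: 2-q->2 2-r->2
3. fire R1 via {0↦2, 1↦0}  →  V:4 E:0  edges: ∅
halt: no rule applies after step 3
NF nodes: {0:A, 1:A, 2:A, 3:A}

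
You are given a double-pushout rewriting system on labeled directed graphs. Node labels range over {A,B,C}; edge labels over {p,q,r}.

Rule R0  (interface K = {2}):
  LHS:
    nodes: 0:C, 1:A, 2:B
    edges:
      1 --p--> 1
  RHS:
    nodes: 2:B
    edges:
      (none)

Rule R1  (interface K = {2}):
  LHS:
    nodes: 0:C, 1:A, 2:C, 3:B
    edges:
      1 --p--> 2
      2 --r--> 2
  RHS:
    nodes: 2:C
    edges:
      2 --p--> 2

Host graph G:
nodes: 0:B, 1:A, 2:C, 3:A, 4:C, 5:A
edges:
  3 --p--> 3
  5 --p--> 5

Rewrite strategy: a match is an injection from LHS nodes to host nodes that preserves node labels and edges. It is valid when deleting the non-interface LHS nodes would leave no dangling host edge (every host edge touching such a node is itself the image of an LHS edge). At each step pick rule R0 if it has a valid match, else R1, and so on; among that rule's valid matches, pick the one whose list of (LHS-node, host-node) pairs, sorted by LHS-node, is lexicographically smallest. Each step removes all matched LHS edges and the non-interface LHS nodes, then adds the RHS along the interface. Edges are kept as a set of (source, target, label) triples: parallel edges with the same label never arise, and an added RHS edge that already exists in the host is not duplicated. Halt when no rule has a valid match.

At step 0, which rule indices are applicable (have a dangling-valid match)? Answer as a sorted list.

R0: 4 valid matches — {0↦2, 1↦3, 2↦0}, {0↦2, 1↦5, 2↦0}, {0↦4, 1↦3, 2↦0} (+1 more)
R1: no valid match — LHS pattern not found

Answer: [R0]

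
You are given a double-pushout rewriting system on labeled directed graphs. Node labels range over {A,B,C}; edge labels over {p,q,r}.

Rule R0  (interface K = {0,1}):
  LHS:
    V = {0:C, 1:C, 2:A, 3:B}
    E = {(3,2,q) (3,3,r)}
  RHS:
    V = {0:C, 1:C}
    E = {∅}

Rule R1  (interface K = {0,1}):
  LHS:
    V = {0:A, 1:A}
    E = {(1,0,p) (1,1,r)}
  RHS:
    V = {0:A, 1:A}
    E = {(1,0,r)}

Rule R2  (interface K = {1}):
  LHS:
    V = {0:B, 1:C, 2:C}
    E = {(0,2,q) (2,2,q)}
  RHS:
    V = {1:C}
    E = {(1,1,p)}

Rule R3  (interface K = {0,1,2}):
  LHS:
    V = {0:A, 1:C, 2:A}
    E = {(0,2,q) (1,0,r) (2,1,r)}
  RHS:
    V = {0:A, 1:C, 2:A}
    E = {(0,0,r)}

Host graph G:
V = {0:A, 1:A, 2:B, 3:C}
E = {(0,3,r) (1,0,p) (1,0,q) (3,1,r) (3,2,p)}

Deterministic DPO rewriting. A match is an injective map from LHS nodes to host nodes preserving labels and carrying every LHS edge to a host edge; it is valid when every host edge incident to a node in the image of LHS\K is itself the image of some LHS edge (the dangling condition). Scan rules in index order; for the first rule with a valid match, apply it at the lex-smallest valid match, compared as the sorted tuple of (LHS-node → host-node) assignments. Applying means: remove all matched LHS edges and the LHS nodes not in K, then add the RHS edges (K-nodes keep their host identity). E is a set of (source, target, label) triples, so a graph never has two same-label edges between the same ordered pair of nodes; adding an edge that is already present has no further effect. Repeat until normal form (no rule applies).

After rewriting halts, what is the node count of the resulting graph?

initial: |V|=4 |E|=5  E = 0-r->3 1-p->0 1-q->0 3-r->1 3-p->2
step 1: apply R3 at {0↦1, 1↦3, 2↦0}  → |V|=4 |E|=3  E = 1-p->0 1-r->1 3-p->2
step 2: apply R1 at {0↦0, 1↦1}  → |V|=4 |E|=2  E = 1-r->0 3-p->2
final graph: no rule applies after step 2
NF nodes: {0:A, 1:A, 2:B, 3:C}

Answer: 4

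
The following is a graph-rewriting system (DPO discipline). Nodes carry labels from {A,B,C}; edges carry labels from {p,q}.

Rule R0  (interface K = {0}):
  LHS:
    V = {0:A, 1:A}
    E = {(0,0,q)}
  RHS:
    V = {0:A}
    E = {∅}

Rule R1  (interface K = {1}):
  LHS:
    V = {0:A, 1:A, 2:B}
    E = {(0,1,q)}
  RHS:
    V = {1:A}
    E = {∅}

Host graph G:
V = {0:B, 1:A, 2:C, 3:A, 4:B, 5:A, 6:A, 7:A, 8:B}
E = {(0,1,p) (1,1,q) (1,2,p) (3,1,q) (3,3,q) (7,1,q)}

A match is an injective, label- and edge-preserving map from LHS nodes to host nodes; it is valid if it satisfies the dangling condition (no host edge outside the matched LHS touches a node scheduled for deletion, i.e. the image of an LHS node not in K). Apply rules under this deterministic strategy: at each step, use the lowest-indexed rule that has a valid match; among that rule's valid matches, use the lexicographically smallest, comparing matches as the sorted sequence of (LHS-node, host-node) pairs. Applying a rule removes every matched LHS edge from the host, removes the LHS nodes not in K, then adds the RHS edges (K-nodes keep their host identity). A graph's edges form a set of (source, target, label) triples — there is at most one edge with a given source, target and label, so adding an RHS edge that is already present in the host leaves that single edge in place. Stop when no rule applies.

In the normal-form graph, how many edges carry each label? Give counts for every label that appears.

initial: |V|=9 |E|=6  E = 0-p->1 1-q->1 1-p->2 3-q->1 3-q->3 7-q->1
step 1: apply R0 at {0↦1, 1↦5}  → |V|=8 |E|=5  E = 0-p->1 1-p->2 3-q->1 3-q->3 7-q->1
step 2: apply R0 at {0↦3, 1↦6}  → |V|=7 |E|=4  E = 0-p->1 1-p->2 3-q->1 7-q->1
step 3: apply R1 at {0↦3, 1↦1, 2↦4}  → |V|=5 |E|=3  E = 0-p->1 1-p->2 7-q->1
step 4: apply R1 at {0↦7, 1↦1, 2↦8}  → |V|=3 |E|=2  E = 0-p->1 1-p->2
final graph: no rule applies after step 4
NF edges: [(0, 1, 'p'), (1, 2, 'p')]

Answer: p:2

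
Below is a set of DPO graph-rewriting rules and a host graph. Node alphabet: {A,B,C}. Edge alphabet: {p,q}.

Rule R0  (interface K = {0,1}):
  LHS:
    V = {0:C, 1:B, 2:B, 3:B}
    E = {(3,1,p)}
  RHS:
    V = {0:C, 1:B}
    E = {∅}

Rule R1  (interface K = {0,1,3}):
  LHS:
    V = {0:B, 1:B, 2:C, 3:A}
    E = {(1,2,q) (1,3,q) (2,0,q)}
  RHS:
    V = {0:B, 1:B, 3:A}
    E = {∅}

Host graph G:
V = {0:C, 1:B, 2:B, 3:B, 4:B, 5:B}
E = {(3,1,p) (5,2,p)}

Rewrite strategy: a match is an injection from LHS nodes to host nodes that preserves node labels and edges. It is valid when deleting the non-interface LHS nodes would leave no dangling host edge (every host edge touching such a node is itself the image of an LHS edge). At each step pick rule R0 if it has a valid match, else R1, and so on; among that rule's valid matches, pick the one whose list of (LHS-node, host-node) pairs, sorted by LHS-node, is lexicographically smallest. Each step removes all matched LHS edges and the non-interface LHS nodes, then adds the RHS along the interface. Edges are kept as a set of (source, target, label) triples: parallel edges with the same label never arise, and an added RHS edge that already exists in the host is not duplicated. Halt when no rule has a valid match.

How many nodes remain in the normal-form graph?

Answer: 2

Steps:
start.  V:6 E:2  edges: 3-p->1 5-p->2
1. fire R0 via {0↦0, 1↦1, 2↦4, 3↦3}  →  V:4 E:1  edges: 5-p->2
2. fire R0 via {0↦0, 1↦2, 2↦1, 3↦5}  →  V:2 E:0  edges: ∅
normal form: no rule applies after step 2
NF nodes: {0:C, 2:B}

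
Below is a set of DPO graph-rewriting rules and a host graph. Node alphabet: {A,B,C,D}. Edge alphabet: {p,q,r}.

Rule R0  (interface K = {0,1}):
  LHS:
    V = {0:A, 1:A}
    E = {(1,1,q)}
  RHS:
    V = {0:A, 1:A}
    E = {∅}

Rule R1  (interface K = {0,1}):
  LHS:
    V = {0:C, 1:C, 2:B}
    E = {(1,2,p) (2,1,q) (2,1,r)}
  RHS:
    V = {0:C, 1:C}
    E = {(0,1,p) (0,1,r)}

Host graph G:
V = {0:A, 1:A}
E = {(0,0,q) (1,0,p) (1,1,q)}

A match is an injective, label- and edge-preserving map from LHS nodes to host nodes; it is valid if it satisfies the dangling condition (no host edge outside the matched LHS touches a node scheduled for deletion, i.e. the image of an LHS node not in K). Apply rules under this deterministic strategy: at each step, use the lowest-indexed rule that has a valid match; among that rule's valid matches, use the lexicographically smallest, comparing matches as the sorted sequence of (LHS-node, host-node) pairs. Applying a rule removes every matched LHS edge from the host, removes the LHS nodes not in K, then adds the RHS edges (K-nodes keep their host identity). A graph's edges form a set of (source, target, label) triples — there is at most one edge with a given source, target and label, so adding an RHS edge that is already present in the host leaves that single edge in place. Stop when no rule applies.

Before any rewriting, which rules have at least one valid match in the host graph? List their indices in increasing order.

Answer: [R0]

Rewrite trace:
R0: 2 valid matches — {0↦0, 1↦1}, {0↦1, 1↦0}
R1: no valid match — LHS pattern not found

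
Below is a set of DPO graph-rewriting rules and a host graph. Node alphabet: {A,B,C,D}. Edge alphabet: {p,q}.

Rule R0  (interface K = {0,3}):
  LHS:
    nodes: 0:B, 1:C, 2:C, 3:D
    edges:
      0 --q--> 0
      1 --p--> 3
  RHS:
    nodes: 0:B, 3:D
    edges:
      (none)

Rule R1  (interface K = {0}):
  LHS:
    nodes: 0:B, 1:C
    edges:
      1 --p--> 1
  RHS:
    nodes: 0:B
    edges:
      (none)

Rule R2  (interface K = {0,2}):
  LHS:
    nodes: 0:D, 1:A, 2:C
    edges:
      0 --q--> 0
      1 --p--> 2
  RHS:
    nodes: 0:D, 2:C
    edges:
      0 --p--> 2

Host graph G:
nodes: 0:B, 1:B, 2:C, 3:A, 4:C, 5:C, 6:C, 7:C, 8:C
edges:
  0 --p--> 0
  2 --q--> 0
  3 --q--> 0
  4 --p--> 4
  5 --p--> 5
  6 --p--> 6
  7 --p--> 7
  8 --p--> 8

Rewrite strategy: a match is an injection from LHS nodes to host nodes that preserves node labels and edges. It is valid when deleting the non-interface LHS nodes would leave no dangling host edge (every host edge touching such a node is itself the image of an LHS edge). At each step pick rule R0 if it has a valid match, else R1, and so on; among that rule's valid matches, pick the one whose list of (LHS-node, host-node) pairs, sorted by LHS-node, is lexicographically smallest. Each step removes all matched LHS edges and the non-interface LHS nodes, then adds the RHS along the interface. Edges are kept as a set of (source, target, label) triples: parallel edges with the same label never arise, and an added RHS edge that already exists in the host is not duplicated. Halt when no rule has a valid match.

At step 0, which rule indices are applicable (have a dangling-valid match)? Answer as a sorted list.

Answer: [R1]

Derivation:
R0: no valid match — LHS pattern not found
R1: 10 valid matches — {0↦0, 1↦4}, {0↦0, 1↦5}, {0↦0, 1↦6} (+7 more)
R2: no valid match — LHS pattern not found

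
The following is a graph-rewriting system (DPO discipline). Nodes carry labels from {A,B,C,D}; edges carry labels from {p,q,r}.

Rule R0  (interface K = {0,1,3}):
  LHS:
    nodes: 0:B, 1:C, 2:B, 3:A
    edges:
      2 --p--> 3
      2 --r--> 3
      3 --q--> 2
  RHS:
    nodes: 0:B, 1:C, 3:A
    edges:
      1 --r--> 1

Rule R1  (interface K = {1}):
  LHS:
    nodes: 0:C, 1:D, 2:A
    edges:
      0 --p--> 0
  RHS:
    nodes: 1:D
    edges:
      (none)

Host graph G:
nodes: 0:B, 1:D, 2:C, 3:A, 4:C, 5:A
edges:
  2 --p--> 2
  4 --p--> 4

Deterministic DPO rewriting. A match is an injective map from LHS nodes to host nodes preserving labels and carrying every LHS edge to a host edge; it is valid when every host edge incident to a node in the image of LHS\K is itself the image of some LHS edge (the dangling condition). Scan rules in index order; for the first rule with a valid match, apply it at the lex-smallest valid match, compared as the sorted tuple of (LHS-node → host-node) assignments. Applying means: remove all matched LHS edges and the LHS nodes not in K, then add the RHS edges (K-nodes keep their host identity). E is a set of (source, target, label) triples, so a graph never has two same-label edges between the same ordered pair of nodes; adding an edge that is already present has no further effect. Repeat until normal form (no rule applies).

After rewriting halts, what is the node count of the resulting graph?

start.  V:6 E:2  edges: 2-p->2 4-p->4
1. fire R1 via {0↦2, 1↦1, 2↦3}  →  V:4 E:1  edges: 4-p->4
2. fire R1 via {0↦4, 1↦1, 2↦5}  →  V:2 E:0  edges: ∅
final graph: no rule applies after step 2
NF nodes: {0:B, 1:D}

Answer: 2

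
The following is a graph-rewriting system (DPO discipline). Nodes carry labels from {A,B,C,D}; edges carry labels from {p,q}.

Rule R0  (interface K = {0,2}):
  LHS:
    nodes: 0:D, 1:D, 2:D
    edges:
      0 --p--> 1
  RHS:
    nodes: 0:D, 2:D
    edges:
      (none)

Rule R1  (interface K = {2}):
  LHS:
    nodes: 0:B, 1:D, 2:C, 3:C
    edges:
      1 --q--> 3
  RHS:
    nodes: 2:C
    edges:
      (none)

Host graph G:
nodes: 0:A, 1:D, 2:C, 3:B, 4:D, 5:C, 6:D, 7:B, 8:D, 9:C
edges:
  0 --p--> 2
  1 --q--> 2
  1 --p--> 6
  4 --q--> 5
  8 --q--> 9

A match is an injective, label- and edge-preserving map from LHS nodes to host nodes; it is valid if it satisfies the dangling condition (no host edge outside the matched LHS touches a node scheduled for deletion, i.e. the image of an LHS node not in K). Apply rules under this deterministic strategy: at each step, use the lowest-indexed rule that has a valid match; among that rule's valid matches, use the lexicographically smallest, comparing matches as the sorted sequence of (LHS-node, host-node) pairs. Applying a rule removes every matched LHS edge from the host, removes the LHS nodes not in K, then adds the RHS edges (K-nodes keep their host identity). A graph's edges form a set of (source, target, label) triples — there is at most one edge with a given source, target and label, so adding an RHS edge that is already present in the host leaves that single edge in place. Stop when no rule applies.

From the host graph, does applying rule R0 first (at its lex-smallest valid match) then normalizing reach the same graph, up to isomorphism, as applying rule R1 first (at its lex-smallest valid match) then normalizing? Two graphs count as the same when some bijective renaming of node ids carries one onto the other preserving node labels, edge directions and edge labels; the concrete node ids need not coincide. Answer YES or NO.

Answer: YES

Rewrite trace:
branch R0-first: apply at {0↦1, 1↦6, 2↦4} → |E|=4, then 2 more step(s) → NF |V|=3 |E|=2 V={0:A, 1:D, 2:C} E=0-p->2 1-q->2
branch R1-first: apply at {0↦3, 1↦4, 2↦2, 3↦5} → |E|=4, then 2 more step(s) → NF |V|=3 |E|=2 V={0:A, 1:D, 2:C} E=0-p->2 1-q->2
graphs isomorphic (equal up to label-preserving node renaming)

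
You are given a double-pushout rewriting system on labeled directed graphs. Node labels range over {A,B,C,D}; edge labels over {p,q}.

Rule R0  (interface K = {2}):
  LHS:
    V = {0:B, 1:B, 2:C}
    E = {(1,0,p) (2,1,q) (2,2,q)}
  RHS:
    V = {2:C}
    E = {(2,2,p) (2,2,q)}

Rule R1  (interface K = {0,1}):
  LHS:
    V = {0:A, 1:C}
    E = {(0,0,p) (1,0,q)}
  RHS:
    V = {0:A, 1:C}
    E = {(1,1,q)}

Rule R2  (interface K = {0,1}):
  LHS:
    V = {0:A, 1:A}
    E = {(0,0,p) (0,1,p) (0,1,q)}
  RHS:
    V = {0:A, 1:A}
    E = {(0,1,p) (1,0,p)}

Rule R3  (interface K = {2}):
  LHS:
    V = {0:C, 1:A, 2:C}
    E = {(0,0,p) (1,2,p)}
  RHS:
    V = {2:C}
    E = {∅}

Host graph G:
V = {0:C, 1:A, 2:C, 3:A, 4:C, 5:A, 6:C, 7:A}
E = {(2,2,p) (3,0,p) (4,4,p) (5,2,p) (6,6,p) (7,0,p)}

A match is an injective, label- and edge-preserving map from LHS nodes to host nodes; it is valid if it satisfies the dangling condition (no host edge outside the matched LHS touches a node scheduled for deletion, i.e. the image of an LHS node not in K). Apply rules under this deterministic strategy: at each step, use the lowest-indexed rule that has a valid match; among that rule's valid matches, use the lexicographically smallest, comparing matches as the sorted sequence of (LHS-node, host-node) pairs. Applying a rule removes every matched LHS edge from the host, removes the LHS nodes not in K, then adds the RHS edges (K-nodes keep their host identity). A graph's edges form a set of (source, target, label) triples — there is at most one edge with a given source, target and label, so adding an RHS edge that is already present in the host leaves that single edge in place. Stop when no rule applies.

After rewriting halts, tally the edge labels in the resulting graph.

Answer: (no edges)

Derivation:
start.  V:8 E:6  edges: 2-p->2 3-p->0 4-p->4 5-p->2 6-p->6 7-p->0
1. fire R3 via {0↦4, 1↦3, 2↦0}  →  V:6 E:4  edges: 2-p->2 5-p->2 6-p->6 7-p->0
2. fire R3 via {0↦6, 1↦5, 2↦2}  →  V:4 E:2  edges: 2-p->2 7-p->0
3. fire R3 via {0↦2, 1↦7, 2↦0}  →  V:2 E:0  edges: ∅
halt: no rule applies after step 3
NF edges: []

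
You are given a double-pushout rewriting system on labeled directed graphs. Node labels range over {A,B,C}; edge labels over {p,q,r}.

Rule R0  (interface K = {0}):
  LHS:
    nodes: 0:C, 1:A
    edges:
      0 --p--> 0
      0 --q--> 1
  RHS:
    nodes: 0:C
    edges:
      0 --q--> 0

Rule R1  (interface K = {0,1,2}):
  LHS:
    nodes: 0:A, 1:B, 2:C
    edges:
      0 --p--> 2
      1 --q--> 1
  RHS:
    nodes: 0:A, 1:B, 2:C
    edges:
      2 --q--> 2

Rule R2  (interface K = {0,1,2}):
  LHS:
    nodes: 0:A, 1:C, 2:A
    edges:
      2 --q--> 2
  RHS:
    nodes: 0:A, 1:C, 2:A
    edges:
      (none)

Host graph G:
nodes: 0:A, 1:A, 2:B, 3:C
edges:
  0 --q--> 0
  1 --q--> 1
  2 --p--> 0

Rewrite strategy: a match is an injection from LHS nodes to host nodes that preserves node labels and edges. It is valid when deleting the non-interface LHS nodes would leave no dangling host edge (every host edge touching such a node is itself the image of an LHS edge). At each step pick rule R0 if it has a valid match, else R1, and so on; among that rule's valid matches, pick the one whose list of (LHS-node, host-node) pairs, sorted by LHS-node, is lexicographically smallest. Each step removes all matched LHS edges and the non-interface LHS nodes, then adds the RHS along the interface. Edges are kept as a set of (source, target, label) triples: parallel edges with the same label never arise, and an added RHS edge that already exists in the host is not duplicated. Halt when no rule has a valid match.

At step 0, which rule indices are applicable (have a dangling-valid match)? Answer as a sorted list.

R0: no valid match — LHS pattern not found
R1: no valid match — LHS pattern not found
R2: 2 valid matches — {0↦0, 1↦3, 2↦1}, {0↦1, 1↦3, 2↦0}

Answer: [R2]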